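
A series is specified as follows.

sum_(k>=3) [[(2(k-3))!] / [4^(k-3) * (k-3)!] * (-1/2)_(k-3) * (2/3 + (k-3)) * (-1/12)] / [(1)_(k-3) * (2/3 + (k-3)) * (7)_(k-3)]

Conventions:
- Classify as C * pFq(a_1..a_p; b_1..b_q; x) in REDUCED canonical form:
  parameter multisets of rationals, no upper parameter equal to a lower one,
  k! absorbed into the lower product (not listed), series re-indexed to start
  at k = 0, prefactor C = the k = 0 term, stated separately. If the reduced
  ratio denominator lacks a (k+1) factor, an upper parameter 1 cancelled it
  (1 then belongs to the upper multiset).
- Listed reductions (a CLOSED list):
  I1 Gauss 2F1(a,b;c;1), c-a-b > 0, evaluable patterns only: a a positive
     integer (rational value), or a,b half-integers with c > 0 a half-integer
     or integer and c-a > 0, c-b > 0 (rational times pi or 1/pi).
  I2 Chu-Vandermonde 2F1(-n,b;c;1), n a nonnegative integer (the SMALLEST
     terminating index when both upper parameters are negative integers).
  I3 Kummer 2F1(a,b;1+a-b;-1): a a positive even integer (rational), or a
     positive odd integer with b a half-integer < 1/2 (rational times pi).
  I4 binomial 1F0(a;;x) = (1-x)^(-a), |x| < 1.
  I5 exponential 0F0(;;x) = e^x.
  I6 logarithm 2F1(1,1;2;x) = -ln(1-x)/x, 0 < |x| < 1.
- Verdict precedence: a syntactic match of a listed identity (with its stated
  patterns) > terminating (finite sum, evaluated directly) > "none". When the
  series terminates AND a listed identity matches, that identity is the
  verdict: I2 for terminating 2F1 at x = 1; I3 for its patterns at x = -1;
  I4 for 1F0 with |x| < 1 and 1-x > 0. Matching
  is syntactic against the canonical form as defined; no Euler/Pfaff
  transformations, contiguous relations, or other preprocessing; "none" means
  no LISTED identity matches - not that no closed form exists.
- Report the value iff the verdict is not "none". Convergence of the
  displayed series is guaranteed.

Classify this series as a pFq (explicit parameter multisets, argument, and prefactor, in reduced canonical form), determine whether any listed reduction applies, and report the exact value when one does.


Key observation: from the first term -1/12: the factor k + 2/3 cancels (top and bottom), leaving C = -1/12, x = 1.
Consecutive-term ratio: r(k) = 1 * (k-1/2) (k+1/2) / [(k+7) (k+1)] - rational in k, leading ratio 1; with t_0 = -1/12, classification follows.

x = 1 here; the reduced form reads 2F1, upper {-1/2, 1/2}, lower {7}, C = -1/12. Verdict: this is Gauss (I1, half-integer pattern) (x = 1; upper {-1/2, 1/2} half-integers, c = 7 in the evaluable pattern). Its exact value is (-524288/2081079) / pi.


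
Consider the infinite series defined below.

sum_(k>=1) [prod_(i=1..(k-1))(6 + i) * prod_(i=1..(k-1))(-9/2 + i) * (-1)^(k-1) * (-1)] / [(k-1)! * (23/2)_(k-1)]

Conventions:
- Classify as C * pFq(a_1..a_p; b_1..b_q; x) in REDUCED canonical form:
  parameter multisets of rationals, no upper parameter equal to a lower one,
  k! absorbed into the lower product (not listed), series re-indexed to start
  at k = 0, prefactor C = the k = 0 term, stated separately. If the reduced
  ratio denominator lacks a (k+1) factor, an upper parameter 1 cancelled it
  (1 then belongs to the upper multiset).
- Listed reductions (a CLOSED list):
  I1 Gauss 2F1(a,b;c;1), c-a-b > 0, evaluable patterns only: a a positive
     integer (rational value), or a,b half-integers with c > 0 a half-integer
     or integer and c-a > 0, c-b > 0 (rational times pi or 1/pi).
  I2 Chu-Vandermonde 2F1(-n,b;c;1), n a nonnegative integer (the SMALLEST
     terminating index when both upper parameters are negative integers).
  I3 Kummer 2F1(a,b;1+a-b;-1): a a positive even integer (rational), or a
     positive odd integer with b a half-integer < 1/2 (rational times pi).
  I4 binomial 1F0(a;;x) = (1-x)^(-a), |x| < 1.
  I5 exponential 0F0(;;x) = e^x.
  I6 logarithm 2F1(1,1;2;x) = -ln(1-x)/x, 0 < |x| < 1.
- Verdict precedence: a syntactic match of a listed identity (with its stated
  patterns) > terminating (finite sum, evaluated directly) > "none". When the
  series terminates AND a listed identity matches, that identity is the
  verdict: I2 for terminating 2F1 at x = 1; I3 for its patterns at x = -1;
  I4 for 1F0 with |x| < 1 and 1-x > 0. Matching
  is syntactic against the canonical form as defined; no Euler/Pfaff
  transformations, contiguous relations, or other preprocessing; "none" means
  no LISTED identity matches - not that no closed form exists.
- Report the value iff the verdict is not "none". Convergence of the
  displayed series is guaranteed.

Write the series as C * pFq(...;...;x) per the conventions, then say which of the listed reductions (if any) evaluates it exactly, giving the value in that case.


This is -1 * 2F1(-7/2, 7; 23/2; -1) in reduced canonical form. Verdict: Kummer (I3) applies (x = -1; c = 23/2 equals 1+a-b for upper {-7/2, 7}: listed pattern). Its exact value is (-14549535/8388608) * pi.

Key observation: x = (-1) and the running product (C = -1, x = -1) telescopes to a rising factorial.
Adjacent-term ratio: r(k) = (-1) * (k-7/2) (k+7) / [(k+23/2) (k+1)] - rational; roots negated = parameters, x = (-1), C = -1.


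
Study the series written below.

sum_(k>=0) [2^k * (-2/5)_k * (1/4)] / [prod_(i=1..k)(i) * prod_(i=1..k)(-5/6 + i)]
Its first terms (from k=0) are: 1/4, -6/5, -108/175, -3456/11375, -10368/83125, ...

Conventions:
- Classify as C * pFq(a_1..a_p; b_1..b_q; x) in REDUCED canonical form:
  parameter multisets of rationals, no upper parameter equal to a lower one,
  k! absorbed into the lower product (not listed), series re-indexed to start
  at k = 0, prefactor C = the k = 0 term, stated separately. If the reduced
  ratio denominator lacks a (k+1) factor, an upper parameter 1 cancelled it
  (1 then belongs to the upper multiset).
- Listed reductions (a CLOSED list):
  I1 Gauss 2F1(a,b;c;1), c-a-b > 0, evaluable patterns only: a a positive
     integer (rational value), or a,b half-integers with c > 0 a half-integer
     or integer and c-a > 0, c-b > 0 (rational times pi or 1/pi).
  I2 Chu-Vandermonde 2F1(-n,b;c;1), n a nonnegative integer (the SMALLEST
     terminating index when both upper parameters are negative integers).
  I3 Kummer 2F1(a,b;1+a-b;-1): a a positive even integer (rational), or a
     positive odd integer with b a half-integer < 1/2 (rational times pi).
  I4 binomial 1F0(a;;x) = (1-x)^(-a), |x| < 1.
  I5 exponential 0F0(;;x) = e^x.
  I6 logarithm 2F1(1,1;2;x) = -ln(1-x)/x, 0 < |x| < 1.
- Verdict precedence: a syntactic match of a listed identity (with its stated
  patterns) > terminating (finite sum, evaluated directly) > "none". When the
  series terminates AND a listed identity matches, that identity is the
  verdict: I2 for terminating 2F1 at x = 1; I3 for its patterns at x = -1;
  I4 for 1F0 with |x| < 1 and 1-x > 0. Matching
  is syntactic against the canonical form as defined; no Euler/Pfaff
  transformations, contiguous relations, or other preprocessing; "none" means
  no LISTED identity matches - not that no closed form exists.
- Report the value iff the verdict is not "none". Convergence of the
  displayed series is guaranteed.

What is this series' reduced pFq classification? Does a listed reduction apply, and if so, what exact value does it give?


The series (x = 2) is 1F1: upper {-2/5}, lower {1/6}, prefactor 1/4. Verdict: none - this 1F1 at x = 2 matches no listed pattern, and upper {-2/5} holds no stopper.

Key step: from the first term 1/4: the product of the first k integers (C = 1/4) is k!.
Adjacent-term ratio: r(k) = 2 * (k-2/5) / [(k+1/6) (k+1)] ; factor over Q: parameters, x = 2, and C = 1/4.


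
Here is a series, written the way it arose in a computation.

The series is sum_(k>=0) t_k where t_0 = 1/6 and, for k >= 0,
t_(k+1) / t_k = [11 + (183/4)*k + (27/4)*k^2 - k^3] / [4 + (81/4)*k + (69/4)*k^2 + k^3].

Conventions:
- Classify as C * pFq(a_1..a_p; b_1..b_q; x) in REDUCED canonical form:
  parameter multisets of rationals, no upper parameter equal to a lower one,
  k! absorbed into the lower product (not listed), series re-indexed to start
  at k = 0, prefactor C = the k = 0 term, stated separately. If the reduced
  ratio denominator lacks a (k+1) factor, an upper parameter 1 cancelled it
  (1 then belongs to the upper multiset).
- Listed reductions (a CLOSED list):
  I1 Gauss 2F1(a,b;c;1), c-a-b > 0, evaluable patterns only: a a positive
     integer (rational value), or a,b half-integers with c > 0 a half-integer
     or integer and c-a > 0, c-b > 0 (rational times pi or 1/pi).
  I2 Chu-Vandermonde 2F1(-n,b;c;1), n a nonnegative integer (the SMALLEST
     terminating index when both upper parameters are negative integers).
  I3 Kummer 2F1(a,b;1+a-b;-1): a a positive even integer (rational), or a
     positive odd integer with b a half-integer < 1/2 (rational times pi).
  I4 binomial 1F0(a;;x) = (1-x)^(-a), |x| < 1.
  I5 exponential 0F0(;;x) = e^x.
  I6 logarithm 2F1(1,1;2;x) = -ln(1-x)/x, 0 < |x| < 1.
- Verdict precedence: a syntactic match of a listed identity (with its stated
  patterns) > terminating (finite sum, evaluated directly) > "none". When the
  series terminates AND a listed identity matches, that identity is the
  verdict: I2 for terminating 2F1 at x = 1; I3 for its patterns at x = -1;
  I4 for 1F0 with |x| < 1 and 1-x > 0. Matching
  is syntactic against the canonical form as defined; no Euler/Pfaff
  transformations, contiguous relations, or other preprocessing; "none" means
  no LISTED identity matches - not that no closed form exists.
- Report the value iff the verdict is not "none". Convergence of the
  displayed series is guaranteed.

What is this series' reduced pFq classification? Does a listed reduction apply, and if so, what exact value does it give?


x = -1 here; the reduced form reads 2F1, upper {-11, 4}, lower {16}, C = 1/6. Verdict: Kummer (I3) matches (x = -1; c = 16 equals 1+a-b for upper {-11, 4}: listed pattern). Hence: 35/12.

First insight: x = (-1) and factor the ratio over Q (C = 1/6, x = -1): negated roots = parameters.
Consecutive-term ratio: r(k) = (-1) * (k-11) (k+4) / [(k+16) (k+1)] - rational in k. x = (-1); t_0 = 1/6; negate the roots.


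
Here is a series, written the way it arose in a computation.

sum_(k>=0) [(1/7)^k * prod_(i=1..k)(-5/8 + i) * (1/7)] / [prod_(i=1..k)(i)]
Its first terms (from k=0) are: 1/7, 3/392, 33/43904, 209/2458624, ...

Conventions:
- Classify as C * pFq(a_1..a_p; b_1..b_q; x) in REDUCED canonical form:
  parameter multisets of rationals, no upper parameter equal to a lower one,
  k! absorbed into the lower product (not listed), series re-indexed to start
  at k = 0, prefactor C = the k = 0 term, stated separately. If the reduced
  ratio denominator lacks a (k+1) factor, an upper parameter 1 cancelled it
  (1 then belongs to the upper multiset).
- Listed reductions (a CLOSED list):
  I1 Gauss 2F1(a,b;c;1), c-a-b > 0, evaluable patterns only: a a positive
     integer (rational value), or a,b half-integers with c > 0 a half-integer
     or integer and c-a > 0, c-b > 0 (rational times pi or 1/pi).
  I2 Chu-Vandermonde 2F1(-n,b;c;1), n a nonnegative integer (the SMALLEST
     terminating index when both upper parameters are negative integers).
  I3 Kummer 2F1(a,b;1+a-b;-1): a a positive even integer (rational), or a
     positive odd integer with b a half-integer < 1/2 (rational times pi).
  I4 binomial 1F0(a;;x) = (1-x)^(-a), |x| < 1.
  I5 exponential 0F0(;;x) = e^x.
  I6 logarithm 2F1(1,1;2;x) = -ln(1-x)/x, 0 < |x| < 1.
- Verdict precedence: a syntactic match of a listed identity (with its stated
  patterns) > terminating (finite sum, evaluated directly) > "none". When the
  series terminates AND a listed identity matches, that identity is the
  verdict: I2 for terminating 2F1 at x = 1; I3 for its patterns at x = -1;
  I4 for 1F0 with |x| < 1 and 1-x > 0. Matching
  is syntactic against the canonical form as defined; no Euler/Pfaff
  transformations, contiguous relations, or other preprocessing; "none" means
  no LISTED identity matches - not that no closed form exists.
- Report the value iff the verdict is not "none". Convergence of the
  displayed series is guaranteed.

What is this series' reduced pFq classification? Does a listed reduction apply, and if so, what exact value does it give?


Classification (C = 1/7): 1F0 with upper {3/8}, lower {-}, argument x = 1/7. Verdict: this is binomial (I4) (the 1F0 binomial series: exponent -3/8, x = 1/7). Sum: (1/7) * (6/7)^(-3/8).

Key step: t_0 = 1/7 here, and the running product (C = 1/7) telescopes to a rising factorial.
Step ratio: r(k) = (1/7) * (k+3/8) / [(k+1)] ; factor over Q: parameters, x = (1/7), and C = 1/7.


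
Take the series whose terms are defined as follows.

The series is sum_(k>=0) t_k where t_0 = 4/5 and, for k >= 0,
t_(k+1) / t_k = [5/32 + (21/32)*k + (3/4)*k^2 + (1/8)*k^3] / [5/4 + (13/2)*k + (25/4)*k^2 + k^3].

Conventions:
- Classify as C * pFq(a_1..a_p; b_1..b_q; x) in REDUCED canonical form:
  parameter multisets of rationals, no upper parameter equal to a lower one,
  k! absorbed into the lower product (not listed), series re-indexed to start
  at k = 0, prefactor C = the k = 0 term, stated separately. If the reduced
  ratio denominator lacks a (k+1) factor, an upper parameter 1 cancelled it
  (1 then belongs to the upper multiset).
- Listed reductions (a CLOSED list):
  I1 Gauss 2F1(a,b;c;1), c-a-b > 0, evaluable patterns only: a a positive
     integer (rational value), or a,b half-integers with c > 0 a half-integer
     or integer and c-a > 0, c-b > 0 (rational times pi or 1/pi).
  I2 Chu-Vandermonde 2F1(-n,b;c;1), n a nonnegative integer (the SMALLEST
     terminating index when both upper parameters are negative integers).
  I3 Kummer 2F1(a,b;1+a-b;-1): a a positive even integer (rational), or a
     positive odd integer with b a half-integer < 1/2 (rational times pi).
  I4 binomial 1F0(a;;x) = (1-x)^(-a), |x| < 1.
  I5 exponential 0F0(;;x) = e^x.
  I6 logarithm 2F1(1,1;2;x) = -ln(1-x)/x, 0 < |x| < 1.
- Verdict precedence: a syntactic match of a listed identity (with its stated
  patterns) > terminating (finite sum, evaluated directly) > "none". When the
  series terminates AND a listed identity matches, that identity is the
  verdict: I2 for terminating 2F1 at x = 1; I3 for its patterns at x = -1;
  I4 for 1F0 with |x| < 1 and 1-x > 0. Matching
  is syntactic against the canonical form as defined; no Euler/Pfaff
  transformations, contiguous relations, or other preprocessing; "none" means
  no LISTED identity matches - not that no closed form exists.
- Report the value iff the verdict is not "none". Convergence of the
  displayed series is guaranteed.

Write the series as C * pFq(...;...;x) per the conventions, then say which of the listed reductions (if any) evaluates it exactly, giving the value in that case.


Reduced: x = 1/8, 2F1, upper = {1/2, 1/2}, lower = {1/4}, C = 4/5. Verdict: no listed reduction: x = 1/8 and upper {1/2, 1/2} fail every I1-I6 pattern.

The tell: x = (1/8) and factor the ratio over Q (prefactor 4/5): negated roots = parameters.
Ratio: r(k) = (1/8) * (k+1/2) (k+1/2) / [(k+1/4) (k+1)] - rational in k, leading ratio (1/8); with t_0 = 4/5, classification follows.


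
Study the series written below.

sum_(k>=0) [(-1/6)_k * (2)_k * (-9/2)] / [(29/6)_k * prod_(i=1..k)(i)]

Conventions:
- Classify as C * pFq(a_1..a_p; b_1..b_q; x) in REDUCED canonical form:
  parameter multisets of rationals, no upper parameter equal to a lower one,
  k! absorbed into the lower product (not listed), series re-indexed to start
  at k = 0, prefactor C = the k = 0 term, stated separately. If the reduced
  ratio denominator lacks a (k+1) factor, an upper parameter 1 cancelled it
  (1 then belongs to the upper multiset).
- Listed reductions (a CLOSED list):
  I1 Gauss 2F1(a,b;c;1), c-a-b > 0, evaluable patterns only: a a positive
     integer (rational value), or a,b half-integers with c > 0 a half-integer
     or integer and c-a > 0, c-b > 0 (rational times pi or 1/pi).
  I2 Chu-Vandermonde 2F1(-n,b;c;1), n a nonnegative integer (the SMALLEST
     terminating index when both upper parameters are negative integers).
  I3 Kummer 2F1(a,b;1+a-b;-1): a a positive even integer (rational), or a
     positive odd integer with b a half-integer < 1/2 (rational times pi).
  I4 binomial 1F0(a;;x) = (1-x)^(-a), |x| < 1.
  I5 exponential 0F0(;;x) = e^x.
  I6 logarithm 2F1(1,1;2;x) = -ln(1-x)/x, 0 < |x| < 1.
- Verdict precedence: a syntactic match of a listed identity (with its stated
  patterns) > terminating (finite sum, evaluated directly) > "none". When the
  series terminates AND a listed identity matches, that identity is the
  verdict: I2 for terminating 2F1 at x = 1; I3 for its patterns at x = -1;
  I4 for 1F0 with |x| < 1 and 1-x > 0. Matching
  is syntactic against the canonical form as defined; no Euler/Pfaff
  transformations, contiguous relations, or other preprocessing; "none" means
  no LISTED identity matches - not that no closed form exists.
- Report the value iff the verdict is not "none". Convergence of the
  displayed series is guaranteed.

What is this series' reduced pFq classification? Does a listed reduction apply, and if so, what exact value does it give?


Canonical form: C = -9/2 times 2F1 with upper {-1/6, 2}, lower {29/6}, x = 1. Verdict (x = 1): Gauss's theorem (I1) applies (x = 1: the Gamma ratio telescopes since c-a-b = 3 > 0 and a = 2 in Z>0). Its exact value is -391/96.

The tell: t_0 being -9/2, the product of the first k integers (prefactor -9/2) is k!.
Consecutive-term ratio: r(k) = 1 * (k-1/6) (k+2) / [(k+29/6) (k+1)] ; factor over Q: parameters, x = 1, and C = -9/2.


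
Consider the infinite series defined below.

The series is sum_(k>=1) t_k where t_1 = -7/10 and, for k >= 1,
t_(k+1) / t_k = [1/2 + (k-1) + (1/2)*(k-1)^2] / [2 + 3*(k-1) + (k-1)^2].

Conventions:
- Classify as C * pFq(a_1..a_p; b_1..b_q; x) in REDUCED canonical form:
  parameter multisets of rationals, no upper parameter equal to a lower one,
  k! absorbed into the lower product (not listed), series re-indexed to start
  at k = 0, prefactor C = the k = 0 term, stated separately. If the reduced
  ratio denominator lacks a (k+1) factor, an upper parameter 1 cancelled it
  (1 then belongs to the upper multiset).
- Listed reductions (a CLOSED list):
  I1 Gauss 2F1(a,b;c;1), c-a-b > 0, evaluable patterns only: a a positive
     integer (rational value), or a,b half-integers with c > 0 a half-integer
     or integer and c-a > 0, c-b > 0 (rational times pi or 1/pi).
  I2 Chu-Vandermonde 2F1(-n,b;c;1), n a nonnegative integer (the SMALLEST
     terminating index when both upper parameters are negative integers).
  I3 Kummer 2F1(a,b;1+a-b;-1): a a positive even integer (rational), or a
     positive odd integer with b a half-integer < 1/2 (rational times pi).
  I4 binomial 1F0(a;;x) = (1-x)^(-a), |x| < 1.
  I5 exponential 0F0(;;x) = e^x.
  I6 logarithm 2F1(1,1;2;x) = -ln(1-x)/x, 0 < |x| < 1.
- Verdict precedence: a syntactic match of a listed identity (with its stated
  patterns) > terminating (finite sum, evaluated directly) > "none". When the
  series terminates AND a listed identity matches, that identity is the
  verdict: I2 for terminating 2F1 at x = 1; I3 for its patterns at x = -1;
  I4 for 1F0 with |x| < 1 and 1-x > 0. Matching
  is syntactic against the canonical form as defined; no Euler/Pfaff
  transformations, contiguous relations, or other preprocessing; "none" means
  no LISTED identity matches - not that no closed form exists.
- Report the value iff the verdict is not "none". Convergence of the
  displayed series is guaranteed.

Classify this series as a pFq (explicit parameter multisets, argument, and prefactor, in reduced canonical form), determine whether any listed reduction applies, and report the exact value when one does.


Classification (C = -7/10): 2F1 with upper {1, 1}, lower {2}, argument x = 1/2. Verdict: the I6 logarithm reduction applies (the logarithm: parameters (1,1;2), x = 1/2). Its exact value is (7/5) * ln(1/2).

Key observation: from the first term -7/10: roots of the ratio polynomials (C = -7/10, x = 1/2) are the negated parameters.
Consecutive-term ratio: r(k) = (1/2) * (k+1) (k+1) / [(k+2) (k+1)] - poly over poly, x = (1/2) from leading terms; C = -7/10 at k = 0.


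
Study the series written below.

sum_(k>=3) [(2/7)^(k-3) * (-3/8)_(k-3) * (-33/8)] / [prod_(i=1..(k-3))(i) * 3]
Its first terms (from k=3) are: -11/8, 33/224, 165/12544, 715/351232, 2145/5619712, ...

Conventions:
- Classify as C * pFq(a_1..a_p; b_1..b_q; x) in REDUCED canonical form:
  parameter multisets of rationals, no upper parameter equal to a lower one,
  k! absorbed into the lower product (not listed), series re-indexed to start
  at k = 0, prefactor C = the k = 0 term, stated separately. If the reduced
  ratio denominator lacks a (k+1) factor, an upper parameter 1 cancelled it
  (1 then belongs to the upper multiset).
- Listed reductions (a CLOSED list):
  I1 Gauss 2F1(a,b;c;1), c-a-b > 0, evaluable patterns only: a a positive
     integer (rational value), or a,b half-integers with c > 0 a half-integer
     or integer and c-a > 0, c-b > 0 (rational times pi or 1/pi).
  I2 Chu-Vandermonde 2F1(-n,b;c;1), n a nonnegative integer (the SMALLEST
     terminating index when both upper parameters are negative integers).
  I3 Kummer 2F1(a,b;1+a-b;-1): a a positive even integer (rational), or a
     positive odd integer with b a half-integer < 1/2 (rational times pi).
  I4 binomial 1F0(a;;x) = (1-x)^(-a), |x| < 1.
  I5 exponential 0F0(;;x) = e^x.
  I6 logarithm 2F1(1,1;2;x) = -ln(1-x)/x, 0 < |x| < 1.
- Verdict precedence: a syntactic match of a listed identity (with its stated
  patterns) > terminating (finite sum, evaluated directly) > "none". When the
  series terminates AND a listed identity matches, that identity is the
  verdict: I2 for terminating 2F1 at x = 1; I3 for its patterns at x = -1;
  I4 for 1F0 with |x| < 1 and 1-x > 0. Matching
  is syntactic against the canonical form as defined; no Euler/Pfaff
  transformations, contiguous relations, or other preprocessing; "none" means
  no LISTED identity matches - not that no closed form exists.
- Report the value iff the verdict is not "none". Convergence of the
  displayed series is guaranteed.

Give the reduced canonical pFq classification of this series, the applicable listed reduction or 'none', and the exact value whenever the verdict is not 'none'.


x = 2/7 here; the reduced form reads 1F0, upper {-3/8}, lower {-}, C = -11/8. Verdict: this is the I4 binomial reduction (the 1F0 binomial series: exponent 3/8, x = 2/7). Exact value: (-11/8) * (5/7)^(3/8).

The tell: t_0 = -11/8 here, and the constant factors (C = -11/8, x = 2/7) combine into one prefactor.
Adjacent-term ratio: r(k) = (2/7) * (k-3/8) / [(k+1)] - rational in k. x = (2/7); t_0 = -11/8; negate the roots.


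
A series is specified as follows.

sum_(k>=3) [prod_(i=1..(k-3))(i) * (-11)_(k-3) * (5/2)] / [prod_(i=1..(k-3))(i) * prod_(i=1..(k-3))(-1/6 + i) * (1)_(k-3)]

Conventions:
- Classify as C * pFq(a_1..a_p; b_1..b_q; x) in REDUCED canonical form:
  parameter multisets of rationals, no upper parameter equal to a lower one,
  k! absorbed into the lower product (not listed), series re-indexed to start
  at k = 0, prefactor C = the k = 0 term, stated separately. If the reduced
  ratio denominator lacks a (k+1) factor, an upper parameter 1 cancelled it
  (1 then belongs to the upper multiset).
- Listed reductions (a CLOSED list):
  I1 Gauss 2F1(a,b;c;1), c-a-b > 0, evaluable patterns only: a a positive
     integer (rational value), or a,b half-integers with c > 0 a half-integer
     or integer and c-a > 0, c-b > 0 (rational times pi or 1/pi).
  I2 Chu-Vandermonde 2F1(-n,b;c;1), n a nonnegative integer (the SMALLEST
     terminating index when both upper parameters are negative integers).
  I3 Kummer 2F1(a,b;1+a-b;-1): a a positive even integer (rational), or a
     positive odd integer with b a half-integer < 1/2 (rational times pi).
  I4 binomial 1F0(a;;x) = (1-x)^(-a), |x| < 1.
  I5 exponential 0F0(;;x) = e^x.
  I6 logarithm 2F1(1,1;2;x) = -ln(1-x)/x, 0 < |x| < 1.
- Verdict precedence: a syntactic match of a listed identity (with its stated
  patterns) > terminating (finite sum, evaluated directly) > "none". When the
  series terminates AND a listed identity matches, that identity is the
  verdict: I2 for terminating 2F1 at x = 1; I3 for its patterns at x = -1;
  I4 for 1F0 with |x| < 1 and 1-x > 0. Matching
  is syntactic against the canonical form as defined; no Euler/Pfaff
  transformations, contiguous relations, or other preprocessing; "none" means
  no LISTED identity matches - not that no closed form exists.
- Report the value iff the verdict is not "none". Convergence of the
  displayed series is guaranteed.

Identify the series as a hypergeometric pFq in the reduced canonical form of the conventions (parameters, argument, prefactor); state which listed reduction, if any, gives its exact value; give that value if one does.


The series (x = 1) is 1F1: upper {-11}, lower {5/6}, prefactor 5/2. Verdict: terminating at k = 11: the factor (-11)_k kills every later term; summing the 12 survivors is exact. Sum: 5984046535002629/3419703343606550.

Structural cue: from the first term 5/2: the lower running product (C = 5/2, x = 1) is a rising factorial.
Step ratio: r(k) = 1 * (k-11) / [(k+5/6) (k+1)] ; factor over Q: parameters, x = 1, and C = 5/2.


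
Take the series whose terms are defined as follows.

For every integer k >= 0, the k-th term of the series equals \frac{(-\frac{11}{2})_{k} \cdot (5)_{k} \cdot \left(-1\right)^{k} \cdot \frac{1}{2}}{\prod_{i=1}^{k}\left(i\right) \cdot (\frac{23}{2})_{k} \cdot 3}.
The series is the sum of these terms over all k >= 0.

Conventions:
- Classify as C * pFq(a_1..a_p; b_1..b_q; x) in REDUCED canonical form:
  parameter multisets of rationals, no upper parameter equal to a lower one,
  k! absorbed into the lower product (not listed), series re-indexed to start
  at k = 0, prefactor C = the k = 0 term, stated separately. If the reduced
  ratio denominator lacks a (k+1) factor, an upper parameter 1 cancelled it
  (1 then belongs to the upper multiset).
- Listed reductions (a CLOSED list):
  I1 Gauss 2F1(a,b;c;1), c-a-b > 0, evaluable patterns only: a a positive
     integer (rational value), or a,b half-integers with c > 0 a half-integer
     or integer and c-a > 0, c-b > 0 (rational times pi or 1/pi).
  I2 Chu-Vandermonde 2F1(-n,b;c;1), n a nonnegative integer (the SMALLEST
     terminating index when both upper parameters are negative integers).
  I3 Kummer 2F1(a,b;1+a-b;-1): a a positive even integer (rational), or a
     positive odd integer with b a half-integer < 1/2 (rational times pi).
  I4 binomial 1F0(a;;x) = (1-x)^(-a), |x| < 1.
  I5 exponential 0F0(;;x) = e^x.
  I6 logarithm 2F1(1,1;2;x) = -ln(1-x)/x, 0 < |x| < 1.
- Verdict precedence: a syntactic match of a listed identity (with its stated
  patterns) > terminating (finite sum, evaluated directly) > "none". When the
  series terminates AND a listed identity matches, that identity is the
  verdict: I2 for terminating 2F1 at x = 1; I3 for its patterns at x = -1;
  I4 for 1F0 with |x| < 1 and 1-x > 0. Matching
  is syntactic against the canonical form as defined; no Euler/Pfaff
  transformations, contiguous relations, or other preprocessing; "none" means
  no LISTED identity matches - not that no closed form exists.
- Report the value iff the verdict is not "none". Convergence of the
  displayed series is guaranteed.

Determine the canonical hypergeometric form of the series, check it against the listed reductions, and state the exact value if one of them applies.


The series (x = -1) is 2F1: upper {-\frac{11}{2}, 5}, lower {\frac{23}{2}}, prefactor \frac{1}{6}. Verdict: Kummer's theorem (I3) applies (x = -1; c = \frac{23}{2} equals 1+a-b for upper {-\frac{11}{2}, 5}: listed pattern). Exact value: \frac{14549535}{33554432} \cdot \pi.

First insight: from the first term \frac{1}{6}: the product of the first k integers (C = 1/6) is k!.
Consecutive-term ratio: r(k) = -1 * (k-\frac{11}{2}) (k+5) / [(k+\frac{23}{2}) (k+1)] - rational in k. x = -1; t_0 = \frac{1}{6}; negate the roots.


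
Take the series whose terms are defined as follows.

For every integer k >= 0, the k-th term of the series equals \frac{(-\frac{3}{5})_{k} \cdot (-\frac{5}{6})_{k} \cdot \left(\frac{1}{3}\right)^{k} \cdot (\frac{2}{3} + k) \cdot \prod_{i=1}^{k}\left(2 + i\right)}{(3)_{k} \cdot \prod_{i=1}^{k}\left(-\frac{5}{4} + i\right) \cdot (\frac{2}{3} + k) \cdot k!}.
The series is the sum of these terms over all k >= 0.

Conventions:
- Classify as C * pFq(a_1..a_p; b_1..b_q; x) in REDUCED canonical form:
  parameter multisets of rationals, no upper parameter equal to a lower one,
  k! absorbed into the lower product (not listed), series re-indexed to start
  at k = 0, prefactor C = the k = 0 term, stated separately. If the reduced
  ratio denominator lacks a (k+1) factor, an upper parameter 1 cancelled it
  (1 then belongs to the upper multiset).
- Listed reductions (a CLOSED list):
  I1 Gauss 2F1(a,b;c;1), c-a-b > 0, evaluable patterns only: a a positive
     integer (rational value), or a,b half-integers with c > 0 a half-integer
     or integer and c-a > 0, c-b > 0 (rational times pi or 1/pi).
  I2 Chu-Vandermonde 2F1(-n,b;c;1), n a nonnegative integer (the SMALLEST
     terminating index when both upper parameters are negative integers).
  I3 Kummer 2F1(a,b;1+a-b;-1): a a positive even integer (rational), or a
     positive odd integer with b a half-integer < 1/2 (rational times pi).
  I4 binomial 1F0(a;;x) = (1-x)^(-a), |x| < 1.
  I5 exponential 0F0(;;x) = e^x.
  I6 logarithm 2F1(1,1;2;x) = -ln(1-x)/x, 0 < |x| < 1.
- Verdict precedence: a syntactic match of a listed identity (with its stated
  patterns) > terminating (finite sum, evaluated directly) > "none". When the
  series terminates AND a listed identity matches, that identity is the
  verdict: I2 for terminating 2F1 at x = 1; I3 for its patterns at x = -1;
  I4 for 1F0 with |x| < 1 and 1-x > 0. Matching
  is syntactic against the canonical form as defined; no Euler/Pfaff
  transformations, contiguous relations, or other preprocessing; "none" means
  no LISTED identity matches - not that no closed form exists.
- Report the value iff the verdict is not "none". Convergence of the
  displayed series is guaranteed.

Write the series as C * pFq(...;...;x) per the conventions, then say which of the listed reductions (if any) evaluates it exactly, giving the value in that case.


The series (x = \frac{1}{3}) is 2F1: upper {-\frac{5}{6}, -\frac{3}{5}}, lower {-\frac{1}{4}}, prefactor 1. Verdict: no listed reduction: x = \frac{1}{3} and upper {-\frac{5}{6}, -\frac{3}{5}} fail every I1-I6 pattern.

The tell: t_0 = 1 here, and striking the common factor k + 2/3 reduces the term (C = 1).
Adjacent-term ratio: r(k) = \frac{1}{3} * (k-\frac{5}{6}) (k-\frac{3}{5}) / [(k-\frac{1}{4}) (k+1)] - rational in k, leading ratio \frac{1}{3}; with t_0 = 1, classification follows.


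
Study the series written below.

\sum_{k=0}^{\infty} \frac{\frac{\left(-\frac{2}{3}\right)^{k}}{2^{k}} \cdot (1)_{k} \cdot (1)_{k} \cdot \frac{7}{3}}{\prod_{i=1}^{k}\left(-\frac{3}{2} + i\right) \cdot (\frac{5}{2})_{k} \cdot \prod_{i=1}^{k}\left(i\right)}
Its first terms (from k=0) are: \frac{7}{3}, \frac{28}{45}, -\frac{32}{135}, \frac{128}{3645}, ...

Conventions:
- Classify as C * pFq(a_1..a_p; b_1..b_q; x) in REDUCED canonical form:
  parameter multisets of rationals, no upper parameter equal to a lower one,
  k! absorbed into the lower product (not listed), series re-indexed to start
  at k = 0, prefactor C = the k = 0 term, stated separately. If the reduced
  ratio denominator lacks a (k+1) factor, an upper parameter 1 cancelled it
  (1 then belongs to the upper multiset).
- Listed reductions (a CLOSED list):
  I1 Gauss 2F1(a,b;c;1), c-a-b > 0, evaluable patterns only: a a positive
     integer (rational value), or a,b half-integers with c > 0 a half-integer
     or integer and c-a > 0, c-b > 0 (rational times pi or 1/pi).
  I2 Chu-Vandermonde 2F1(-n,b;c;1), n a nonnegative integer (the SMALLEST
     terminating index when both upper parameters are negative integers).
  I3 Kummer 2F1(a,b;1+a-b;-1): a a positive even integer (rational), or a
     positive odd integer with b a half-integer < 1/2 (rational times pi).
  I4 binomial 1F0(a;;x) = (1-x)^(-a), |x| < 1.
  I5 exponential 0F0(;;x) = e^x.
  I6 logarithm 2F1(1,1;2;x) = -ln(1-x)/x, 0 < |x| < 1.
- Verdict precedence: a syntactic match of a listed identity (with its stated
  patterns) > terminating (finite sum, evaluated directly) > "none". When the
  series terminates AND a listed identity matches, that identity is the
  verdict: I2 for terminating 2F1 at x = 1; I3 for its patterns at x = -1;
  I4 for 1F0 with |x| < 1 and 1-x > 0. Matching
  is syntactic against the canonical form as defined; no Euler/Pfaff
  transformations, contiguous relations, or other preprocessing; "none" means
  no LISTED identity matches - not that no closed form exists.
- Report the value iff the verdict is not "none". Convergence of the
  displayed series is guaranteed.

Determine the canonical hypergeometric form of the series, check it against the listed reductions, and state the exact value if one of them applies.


Canonical form: C = \frac{7}{3} times 2F2 with upper {1, 1}, lower {-\frac{1}{2}, \frac{5}{2}}, x = -\frac{1}{3}. Verdict: none - at argument -\frac{1}{3} the multisets {1, 1} ; {-\frac{1}{2}, \frac{5}{2}} match no listed identity.

Structural cue: t_0 = \frac{7}{3} here, and the lower running product (C = 7/3, x = -1/3) is a rising factorial.
Consecutive-term ratio: r(k) = -\frac{1}{3} * (k+1) (k+1) / [(k-\frac{1}{2}) (k+\frac{5}{2}) (k+1)] - rational in k, leading ratio -\frac{1}{3}; with t_0 = \frac{7}{3}, classification follows.


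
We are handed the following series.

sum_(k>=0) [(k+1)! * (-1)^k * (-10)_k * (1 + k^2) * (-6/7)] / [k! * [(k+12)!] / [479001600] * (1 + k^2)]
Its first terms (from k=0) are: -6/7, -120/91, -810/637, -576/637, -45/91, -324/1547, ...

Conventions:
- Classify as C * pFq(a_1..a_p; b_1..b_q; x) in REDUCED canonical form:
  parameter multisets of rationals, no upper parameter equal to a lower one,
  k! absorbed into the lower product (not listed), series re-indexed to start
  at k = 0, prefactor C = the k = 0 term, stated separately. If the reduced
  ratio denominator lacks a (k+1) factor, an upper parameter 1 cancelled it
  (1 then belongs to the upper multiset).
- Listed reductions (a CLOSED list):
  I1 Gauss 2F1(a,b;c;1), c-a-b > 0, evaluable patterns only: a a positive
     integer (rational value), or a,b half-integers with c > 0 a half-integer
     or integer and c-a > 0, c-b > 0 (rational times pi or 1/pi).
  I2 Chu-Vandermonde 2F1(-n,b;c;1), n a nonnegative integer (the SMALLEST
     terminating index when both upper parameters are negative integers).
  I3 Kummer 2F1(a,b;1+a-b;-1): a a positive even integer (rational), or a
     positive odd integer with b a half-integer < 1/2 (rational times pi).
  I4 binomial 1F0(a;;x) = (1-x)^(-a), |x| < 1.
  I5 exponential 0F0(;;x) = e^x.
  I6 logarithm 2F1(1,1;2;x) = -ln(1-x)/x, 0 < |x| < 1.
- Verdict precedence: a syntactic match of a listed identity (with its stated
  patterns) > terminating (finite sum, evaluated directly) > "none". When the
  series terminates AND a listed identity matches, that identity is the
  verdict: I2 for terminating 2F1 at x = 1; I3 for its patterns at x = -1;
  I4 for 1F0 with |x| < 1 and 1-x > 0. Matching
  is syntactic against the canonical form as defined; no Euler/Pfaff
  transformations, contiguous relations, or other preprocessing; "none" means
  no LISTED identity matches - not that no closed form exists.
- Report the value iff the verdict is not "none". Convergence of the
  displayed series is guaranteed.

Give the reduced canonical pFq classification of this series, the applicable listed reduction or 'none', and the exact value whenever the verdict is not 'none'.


x = -1 here; the reduced form reads 2F1, upper {-10, 2}, lower {13}, C = -6/7. Verdict: this is Kummer (I3) (x = -1; c = 13 equals 1+a-b for upper {-10, 2}: listed pattern). Value: -36/7.

Key observation: t_0 = -6/7 here, and the denominator's factorial ratio (prefactor -6/7) is a lower Pochhammer.
Ratio: r(k) = (-1) * (k-10) (k+2) / [(k+13) (k+1)] - poly over poly, x = (-1) from leading terms; C = -6/7 at k = 0.


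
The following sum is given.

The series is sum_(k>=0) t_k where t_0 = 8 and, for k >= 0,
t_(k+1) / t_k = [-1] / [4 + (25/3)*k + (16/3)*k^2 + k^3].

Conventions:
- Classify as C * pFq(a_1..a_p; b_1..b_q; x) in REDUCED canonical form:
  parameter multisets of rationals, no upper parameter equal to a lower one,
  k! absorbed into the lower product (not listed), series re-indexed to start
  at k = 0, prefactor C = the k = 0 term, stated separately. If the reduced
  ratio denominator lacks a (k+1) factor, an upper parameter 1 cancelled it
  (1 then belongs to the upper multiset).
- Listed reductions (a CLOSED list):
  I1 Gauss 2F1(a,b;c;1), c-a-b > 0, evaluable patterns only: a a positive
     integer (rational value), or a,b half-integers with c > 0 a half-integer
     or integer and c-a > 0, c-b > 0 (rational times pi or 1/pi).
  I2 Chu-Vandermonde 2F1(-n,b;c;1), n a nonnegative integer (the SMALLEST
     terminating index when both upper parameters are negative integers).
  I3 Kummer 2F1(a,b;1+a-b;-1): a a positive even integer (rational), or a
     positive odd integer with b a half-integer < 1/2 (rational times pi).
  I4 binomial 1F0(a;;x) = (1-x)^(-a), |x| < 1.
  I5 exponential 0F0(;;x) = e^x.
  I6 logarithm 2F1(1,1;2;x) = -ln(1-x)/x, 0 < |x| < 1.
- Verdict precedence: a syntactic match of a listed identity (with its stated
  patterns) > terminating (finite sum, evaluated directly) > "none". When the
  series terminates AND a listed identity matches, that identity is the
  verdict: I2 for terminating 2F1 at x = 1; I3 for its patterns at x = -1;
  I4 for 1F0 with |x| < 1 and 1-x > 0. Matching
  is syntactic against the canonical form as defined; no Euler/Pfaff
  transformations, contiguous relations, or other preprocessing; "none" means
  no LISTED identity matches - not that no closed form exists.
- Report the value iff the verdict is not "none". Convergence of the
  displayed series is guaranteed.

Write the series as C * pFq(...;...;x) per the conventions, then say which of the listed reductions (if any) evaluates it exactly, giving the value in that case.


Reduced: x = -1, 0F2, upper = {-}, lower = {4/3, 3}, C = 8. Verdict: no listed reduction: x = -1 and upper {-} fail every I1-I6 pattern.

Structural cue: t_0 being 8, the expanded ratio factors over Q; C = 8, x = -1, roots give parameters.
Consecutive-term ratio: r(k) = (-1) * 1 / [(k+4/3) (k+3) (k+1)] - rational in k, leading ratio (-1); with t_0 = 8, classification follows.


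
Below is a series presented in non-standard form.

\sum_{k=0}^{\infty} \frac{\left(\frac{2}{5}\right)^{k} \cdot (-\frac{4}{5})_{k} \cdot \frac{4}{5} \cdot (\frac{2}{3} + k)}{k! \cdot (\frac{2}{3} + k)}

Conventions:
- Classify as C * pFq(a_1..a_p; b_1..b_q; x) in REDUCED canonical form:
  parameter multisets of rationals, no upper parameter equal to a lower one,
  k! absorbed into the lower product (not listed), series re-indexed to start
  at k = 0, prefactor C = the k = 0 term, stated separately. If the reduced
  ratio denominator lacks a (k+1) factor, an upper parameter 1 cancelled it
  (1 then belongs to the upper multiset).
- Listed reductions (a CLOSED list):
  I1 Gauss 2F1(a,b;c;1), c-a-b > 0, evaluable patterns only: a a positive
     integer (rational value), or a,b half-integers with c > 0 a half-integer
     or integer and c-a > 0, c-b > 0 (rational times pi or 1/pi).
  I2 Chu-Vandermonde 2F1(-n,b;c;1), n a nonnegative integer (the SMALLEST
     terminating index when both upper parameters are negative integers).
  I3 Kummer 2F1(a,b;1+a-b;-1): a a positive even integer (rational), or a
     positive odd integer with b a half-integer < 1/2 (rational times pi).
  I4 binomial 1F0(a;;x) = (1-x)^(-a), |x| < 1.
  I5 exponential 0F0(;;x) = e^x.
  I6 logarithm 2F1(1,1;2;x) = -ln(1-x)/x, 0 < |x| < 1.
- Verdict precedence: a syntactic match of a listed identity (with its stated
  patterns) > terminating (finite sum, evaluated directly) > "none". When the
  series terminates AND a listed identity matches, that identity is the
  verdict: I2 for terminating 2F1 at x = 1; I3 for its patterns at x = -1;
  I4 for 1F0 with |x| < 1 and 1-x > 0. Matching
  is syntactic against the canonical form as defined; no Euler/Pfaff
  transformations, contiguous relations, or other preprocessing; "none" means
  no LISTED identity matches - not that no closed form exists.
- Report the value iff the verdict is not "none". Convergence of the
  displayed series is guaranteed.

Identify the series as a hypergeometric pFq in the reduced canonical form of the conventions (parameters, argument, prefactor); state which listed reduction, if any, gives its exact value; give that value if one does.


Canonical form: C = \frac{4}{5} times 1F0 with upper {-\frac{4}{5}}, lower {-}, x = \frac{2}{5}. Verdict (x = \frac{2}{5}): the I4 binomial reduction applies (the 1F0 binomial series: exponent 4/5, x = \frac{2}{5}). Sum: \frac{4}{5} \cdot \left(\frac{3}{5}\right)^{\frac{4}{5}}.

Structural cue: with t_0 = \frac{4}{5}, the factor k + 2/3 cancels (top and bottom), leaving prefactor 4/5.
Consecutive-term ratio: r(k) = \frac{2}{5} * (k-\frac{4}{5}) / [(k+1)] ; factor over Q: parameters, x = \frac{2}{5}, and C = \frac{4}{5}.
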